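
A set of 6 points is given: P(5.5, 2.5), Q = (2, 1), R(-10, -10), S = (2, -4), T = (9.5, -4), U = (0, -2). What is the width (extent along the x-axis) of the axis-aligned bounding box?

max x = 9.5, min x = -10, so width = 19.5.

19.5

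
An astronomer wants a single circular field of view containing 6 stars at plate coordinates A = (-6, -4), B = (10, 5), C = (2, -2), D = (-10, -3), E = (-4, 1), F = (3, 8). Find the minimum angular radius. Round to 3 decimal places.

10.770

The farthest pair is B–D with squared distance 464. The circle on this segment as diameter has centre (0, 1) and r² = 464/4 = 116.
Check A: distance² to centre = 61 ≤ 116, so it lies inside.
All remaining points lie in this disk, and no smaller disk contains both endpoints, so this is the minimum enclosing circle.
r = √116 ≈ 10.770.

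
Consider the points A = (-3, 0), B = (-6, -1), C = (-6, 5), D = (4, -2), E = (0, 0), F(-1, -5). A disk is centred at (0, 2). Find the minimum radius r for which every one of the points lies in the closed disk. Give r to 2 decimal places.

The required radius is the distance from (0, 2) to the farthest point.
Squared distances: 13, 45, 45, 32, 4, 50.
Maximum is 50, attained at F.
r = √50 ≈ 7.07.

7.07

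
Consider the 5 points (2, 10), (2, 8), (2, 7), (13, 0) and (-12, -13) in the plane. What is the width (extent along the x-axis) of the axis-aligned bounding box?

max x = 13, min x = -12, so width = 25.

25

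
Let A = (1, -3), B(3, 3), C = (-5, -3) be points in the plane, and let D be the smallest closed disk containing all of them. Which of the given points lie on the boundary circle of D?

Side lengths²: AB² = 40, AC² = 36, BC² = 100.
Since BC² = 100 ≥ 40 + 36 = 76, the angle opposite BC is not acute, so the smallest enclosing circle has BC as diameter.
Centre = midpoint of BC = (-1, 0), r² = 100/4 = 25.
The points at distance exactly r from the centre are B, C — 2 points.

B, C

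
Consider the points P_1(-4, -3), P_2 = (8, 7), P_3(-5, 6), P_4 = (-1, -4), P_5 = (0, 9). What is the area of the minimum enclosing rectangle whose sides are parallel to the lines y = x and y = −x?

In coordinates u = x + y, v = x − y the rectangle is axis-aligned; the map (x,y)→(u,v) scales areas by 2.
u-values: -7, 15, 1, -5, 9; range = 15 − (-7) = 22.
v-values: -1, 1, -11, 3, -9; range = 3 − (-11) = 14.
Area = (22 × 14) / 2 = 154.

154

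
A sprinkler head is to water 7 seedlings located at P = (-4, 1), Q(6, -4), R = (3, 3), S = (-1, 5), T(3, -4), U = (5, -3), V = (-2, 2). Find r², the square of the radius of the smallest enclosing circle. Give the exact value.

The minimum enclosing circle is determined by three boundary points: P, Q, S.
Their circumcentre is (37/22, -3/22) with r² = 8125/242.
The farthest remaining point U is at distance² 4649/242 ≤ 8125/242.

8125/242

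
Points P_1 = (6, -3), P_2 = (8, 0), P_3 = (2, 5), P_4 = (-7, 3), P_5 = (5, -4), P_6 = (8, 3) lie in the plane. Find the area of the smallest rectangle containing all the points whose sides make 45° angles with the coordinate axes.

In coordinates u = x + y, v = x − y the rectangle is axis-aligned; the map (x,y)→(u,v) scales areas by 2.
u-values: 3, 8, 7, -4, 1, 11; range = 11 − (-4) = 15.
v-values: 9, 8, -3, -10, 9, 5; range = 9 − (-10) = 19.
Area = (15 × 19) / 2 = 142.5.

142.5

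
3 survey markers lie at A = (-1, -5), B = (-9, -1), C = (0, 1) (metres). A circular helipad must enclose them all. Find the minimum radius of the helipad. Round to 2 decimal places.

4.82

Side lengths²: AB² = 80, AC² = 37, BC² = 85.
Since BC² = 85 < 80 + 37 = 117, the triangle is acute, so the smallest enclosing circle is the circumcircle.
Circumcentre = (-109/26, -18/13), r² = 15725/676.
r = √(15725/676) ≈ 4.82.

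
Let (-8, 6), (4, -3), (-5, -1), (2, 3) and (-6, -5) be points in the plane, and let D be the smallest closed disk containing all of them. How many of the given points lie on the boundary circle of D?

3

By Welzl's lemma the MEC is supported by two points (diametrically opposite) or three points (on a circumcircle).
The minimum enclosing circle is determined by three boundary points: (-8, 6), (4, -3), (-6, -5).
Their circumcentre is (-79/38, 53/38) with r² = 40625/722.
The farthest remaining point (2, 3) is at distance² 13873/722 ≤ 40625/722.
The points at distance exactly r from the centre are (-8, 6), (4, -3), (-6, -5) — 3 points.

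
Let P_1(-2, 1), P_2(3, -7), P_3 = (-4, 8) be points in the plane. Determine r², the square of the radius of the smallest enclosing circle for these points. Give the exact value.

68.5

Side lengths²: P_1P_2² = 89, P_1P_3² = 53, P_2P_3² = 274.
Since P_2P_3² = 274 ≥ 89 + 53 = 142, the angle opposite P_2P_3 is not acute, so the smallest enclosing circle has P_2P_3 as diameter.
Centre = midpoint of P_2P_3 = (-0.5, 0.5), r² = 274/4 = 68.5.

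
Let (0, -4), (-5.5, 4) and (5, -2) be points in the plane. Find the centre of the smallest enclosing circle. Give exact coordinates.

Call the three points A, B, C in the order given.
Side lengths²: AB² = 94.25, AC² = 29, BC² = 146.25.
Since BC² = 146.25 ≥ 94.25 + 29 = 123.25, the angle opposite BC is not acute, so the smallest enclosing circle has BC as diameter.
Centre = midpoint of BC = (-0.25, 1), r² = 146.25/4 = 36.5625.
Centre = (-0.25, 1).

(-0.25, 1)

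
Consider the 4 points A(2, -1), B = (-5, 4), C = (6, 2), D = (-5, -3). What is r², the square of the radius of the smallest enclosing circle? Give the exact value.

A smallest enclosing disk is always determined by at most three of the input points on its boundary.
The minimum enclosing circle is determined by three boundary points: B, C, D.
Their circumcentre is (1/22, 0.5) with r² = 9125/242.
The farthest remaining point A is at distance² 1469/242 ≤ 9125/242.

9125/242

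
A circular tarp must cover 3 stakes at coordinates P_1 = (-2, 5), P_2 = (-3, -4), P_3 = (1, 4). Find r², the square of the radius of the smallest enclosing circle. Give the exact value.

1025/49

Side lengths²: P_1P_2² = 82, P_1P_3² = 10, P_2P_3² = 80.
Since P_1P_2² = 82 < 80 + 10 = 90, the triangle is acute, so the smallest enclosing circle is the circumcircle.
Circumcentre = (-13/7, 3/7), r² = 1025/49.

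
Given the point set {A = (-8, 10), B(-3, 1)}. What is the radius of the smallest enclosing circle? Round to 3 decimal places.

The smallest circle enclosing two points has them as diameter endpoints.
Centre = midpoint = (-5.5, 5.5); r² = |AB|²/4 = 106/4 = 26.5.
r = √(26.5) ≈ 5.148.

5.148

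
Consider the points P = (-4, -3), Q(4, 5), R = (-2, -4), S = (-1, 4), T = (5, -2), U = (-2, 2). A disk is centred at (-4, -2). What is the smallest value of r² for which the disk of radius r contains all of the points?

The required radius is the distance from (-4, -2) to the farthest point.
Squared distances: 1, 113, 8, 45, 81, 20.
Maximum is 113, attained at Q.

113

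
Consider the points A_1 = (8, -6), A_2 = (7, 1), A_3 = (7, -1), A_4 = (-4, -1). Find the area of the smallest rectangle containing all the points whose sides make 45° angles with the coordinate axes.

In coordinates u = x + y, v = x − y the rectangle is axis-aligned; the map (x,y)→(u,v) scales areas by 2.
u-values: 2, 8, 6, -5; range = 8 − (-5) = 13.
v-values: 14, 6, 8, -3; range = 14 − (-3) = 17.
Area = (13 × 17) / 2 = 110.5.

110.5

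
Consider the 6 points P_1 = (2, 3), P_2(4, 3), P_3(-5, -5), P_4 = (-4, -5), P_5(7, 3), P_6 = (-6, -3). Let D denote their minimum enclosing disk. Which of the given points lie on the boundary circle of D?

By Welzl's lemma the MEC is supported by two points (diametrically opposite) or three points (on a circumcircle).
The minimum enclosing circle is determined by three boundary points: P_3, P_5, P_6.
Their circumcentre is (0.875, -0.8125) with r² = 52.05078125.
The farthest remaining point P_4 is at distance² 41.30078125 ≤ 52.05078125.
The points at distance exactly r from the centre are P_3, P_5, P_6 — 3 points.

P_3, P_5, P_6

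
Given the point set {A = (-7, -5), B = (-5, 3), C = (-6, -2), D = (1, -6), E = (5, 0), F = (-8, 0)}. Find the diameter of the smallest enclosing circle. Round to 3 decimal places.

A smallest enclosing disk is always determined by at most three of the input points on its boundary.
The minimum enclosing circle is determined by three boundary points: A, E, F.
Their circumcentre is (-1.5, -1.3) with r² = 43.94.
The farthest remaining point B is at distance² 30.74 ≤ 43.94.
Diameter = 2r = 2√(43.94) ≈ 13.257.

13.257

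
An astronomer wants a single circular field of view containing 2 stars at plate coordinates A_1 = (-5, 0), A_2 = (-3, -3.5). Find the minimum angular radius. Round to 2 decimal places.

2.02

The smallest circle enclosing two points has them as diameter endpoints.
Centre = midpoint = (-4, -1.75); r² = |A_1A_2|²/4 = 16.25/4 = 4.0625.
r = √(4.0625) ≈ 2.02.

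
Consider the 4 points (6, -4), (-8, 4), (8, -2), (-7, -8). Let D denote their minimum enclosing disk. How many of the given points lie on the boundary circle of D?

3

By Welzl's lemma the MEC is supported by two points (diametrically opposite) or three points (on a circumcircle).
The minimum enclosing circle is determined by three boundary points: (-8, 4), (8, -2), (-7, -8).
Their circumcentre is (-57/62, -45/31) with r² = 306965/3844.
The farthest remaining point (6, -4) is at distance² 209005/3844 ≤ 306965/3844.
The points at distance exactly r from the centre are (-8, 4), (8, -2), (-7, -8) — 3 points.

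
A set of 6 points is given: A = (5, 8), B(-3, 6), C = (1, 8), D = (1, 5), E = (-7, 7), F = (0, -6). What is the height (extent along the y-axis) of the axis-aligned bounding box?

max y = 8, min y = -6, so height = 14.

14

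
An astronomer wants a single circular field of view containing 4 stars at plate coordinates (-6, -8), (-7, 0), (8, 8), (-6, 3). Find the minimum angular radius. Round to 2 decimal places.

The minimum enclosing circle of a finite set is fixed by two of the points (as a diameter) or three (as a circumcircle).
The farthest pair is (-6, -8)–(8, 8) with squared distance 452. The circle on this segment as diameter has centre (1, 0) and r² = 452/4 = 113.
Check (-7, 0): distance² to centre = 64 ≤ 113, so it lies inside.
All remaining points lie in this disk, and no smaller disk contains both endpoints, so this is the minimum enclosing circle.
r = √113 ≈ 10.63.

10.63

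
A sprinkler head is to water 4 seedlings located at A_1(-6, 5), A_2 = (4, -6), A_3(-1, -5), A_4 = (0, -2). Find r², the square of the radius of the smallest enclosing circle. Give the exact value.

55.25

The farthest pair is A_1–A_2 with squared distance 221. The circle on this segment as diameter has centre (-1, -0.5) and r² = 221/4 = 55.25.
Check A_3: distance² to centre = 20.25 ≤ 55.25, so it lies inside.
All remaining points lie in this disk, and no smaller disk contains both endpoints, so this is the minimum enclosing circle.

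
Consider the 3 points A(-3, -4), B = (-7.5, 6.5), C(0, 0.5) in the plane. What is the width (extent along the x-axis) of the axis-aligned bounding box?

max x = 0, min x = -7.5, so width = 7.5.

7.5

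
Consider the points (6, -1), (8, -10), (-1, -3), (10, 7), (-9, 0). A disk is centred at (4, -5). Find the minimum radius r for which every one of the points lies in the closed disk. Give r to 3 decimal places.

The required radius is the distance from (4, -5) to the farthest point.
Squared distances: 20, 41, 29, 180, 194.
Maximum is 194, attained at (-9, 0).
r = √194 ≈ 13.928.

13.928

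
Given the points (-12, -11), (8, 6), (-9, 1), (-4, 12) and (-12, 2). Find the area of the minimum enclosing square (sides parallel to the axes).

529

The bounding box has width 20 and height 23.
An axis-aligned square enclosing the set must have side ≥ max(width, height).
So the minimum side is max(20, 23) = 23.
Area = 23² = 529.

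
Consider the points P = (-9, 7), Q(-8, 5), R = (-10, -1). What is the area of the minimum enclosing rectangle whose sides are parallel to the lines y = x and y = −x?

In coordinates u = x + y, v = x − y the rectangle is axis-aligned; the map (x,y)→(u,v) scales areas by 2.
u-values: -2, -3, -11; range = -2 − (-11) = 9.
v-values: -16, -13, -9; range = -9 − (-16) = 7.
Area = (9 × 7) / 2 = 31.5.

31.5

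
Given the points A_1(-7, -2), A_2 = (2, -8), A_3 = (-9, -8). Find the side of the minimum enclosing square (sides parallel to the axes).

The bounding box has width 11 and height 6.
An axis-aligned square enclosing the set must have side ≥ max(width, height).
So the minimum side is max(11, 6) = 11.

11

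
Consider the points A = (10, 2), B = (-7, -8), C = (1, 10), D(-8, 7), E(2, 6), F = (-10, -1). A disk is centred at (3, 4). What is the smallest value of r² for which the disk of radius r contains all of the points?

The required radius is the distance from (3, 4) to the farthest point.
Squared distances: 53, 244, 40, 130, 5, 194.
Maximum is 244, attained at B.

244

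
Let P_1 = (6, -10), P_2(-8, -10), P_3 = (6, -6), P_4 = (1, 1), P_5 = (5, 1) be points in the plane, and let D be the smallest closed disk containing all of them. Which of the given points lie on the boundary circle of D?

The minimum enclosing circle of a finite set is fixed by two of the points (as a diameter) or three (as a circumcircle).
The minimum enclosing circle is determined by three boundary points: P_1, P_2, P_5.
Their circumcentre is (-1, -56/11) with r² = 8845/121.
The farthest remaining point P_3 is at distance² 6029/121 ≤ 8845/121.
The points at distance exactly r from the centre are P_1, P_2, P_5 — 3 points.

P_1, P_2, P_5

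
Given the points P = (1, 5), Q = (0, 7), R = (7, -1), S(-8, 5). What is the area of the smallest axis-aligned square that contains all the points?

225

The bounding box has width 15 and height 8.
An axis-aligned square enclosing the set must have side ≥ max(width, height).
So the minimum side is max(15, 8) = 15.
Area = 15² = 225.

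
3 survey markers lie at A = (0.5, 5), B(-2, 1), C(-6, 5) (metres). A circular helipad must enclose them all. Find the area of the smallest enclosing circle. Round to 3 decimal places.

34.950

Side lengths²: AB² = 22.25, AC² = 42.25, BC² = 32.
Since AC² = 42.25 < 32 + 22.25 = 54.25, the triangle is acute, so the smallest enclosing circle is the circumcircle.
Circumcentre = (-2.75, 4.25), r² = 11.125.
Area = π·r² = π·11.125 ≈ 34.950.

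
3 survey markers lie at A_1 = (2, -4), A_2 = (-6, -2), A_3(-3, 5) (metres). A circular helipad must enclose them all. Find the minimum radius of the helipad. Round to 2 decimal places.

5.21

Side lengths²: A_1A_2² = 68, A_1A_3² = 106, A_2A_3² = 58.
Since A_1A_3² = 106 < 68 + 58 = 126, the triangle is acute, so the smallest enclosing circle is the circumcircle.
Circumcentre = (-38/31, 3/31), r² = 26129/961.
r = √(26129/961) ≈ 5.21.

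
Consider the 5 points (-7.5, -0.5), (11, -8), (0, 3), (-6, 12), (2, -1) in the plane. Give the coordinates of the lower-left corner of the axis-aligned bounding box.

x-range [-7.5, 11], y-range [-8, 12].
The lower-left corner is (-7.5, -8).

(-7.5, -8)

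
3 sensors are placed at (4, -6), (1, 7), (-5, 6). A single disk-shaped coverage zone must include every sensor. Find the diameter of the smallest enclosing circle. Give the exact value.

Call the three points A, B, C in the order given.
Side lengths²: AB² = 178, AC² = 225, BC² = 37.
Since AC² = 225 ≥ 178 + 37 = 215, the angle opposite AC is not acute, so the smallest enclosing circle has AC as diameter.
Centre = midpoint of AC = (-0.5, 0), r² = 225/4 = 56.25.
Diameter = 2r = 2√(56.25) = 15.

15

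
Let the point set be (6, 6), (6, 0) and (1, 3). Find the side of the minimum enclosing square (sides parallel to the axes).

6

The bounding box has width 5 and height 6.
An axis-aligned square enclosing the set must have side ≥ max(width, height).
So the minimum side is max(5, 6) = 6.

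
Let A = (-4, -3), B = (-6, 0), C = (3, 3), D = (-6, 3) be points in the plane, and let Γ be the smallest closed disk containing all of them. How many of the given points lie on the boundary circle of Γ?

The minimum enclosing circle is determined by three boundary points: A, C, D.
Their circumcentre is (-1.5, 7/6) with r² = 425/18.
The farthest remaining point B is at distance² 389/18 ≤ 425/18.
The points at distance exactly r from the centre are A, C, D — 3 points.

3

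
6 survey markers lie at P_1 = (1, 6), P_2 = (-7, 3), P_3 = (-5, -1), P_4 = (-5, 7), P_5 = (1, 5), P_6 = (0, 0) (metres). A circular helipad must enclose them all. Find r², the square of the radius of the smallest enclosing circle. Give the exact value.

3145/144

A smallest enclosing disk is always determined by at most three of the input points on its boundary.
The minimum enclosing circle is determined by three boundary points: P_1, P_3, P_4.
Their circumcentre is (-31/12, 3) with r² = 3145/144.
The farthest remaining point P_2 is at distance² 2809/144 ≤ 3145/144.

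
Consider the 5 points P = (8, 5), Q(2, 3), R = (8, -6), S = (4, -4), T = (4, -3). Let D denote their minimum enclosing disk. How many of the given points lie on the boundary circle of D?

3

The minimum enclosing circle of a finite set is fixed by two of the points (as a diameter) or three (as a circumcircle).
The minimum enclosing circle is determined by three boundary points: P, Q, R.
Their circumcentre is (6.5, -0.5) with r² = 32.5.
The farthest remaining point S is at distance² 18.5 ≤ 32.5.
The points at distance exactly r from the centre are P, Q, R — 3 points.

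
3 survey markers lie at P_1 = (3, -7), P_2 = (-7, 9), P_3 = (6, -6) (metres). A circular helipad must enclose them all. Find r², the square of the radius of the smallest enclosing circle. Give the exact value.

98.5

Side lengths²: P_1P_2² = 356, P_1P_3² = 10, P_2P_3² = 394.
Since P_2P_3² = 394 ≥ 356 + 10 = 366, the angle opposite P_2P_3 is not acute, so the smallest enclosing circle has P_2P_3 as diameter.
Centre = midpoint of P_2P_3 = (-0.5, 1.5), r² = 394/4 = 98.5.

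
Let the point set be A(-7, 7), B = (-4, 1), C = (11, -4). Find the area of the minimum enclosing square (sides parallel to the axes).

324

The bounding box has width 18 and height 11.
An axis-aligned square enclosing the set must have side ≥ max(width, height).
So the minimum side is max(18, 11) = 18.
Area = 18² = 324.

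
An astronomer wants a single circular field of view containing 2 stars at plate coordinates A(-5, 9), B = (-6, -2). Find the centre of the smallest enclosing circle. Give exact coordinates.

The smallest circle enclosing two points has them as diameter endpoints.
Centre = midpoint = (-5.5, 3.5); r² = |AB|²/4 = 122/4 = 30.5.
Centre = (-5.5, 3.5).

(-5.5, 3.5)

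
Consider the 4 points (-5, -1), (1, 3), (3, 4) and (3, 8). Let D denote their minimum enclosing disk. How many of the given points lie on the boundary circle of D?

The minimum enclosing circle of a finite set is fixed by two of the points (as a diameter) or three (as a circumcircle).
The farthest pair is (-5, -1)–(3, 8) with squared distance 145. The circle on this segment as diameter has centre (-1, 3.5) and r² = 145/4 = 36.25.
Check (1, 3): distance² to centre = 4.25 ≤ 36.25, so it lies inside.
All remaining points lie in this disk, and no smaller disk contains both endpoints, so this is the minimum enclosing circle.
The points at distance exactly r from the centre are (-5, -1), (3, 8) — 2 points.

2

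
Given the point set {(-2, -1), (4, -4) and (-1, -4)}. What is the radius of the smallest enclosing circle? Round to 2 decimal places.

Call the three points A, B, C in the order given.
Side lengths²: AB² = 45, AC² = 10, BC² = 25.
Since AB² = 45 ≥ 25 + 10 = 35, the angle opposite AB is not acute, so the smallest enclosing circle has AB as diameter.
Centre = midpoint of AB = (1, -2.5), r² = 45/4 = 11.25.
r = √(11.25) ≈ 3.35.

3.35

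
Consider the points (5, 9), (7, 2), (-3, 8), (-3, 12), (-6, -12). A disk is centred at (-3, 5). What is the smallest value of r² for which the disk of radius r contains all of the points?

The required radius is the distance from (-3, 5) to the farthest point.
Squared distances: 80, 109, 9, 49, 298.
Maximum is 298, attained at (-6, -12).

298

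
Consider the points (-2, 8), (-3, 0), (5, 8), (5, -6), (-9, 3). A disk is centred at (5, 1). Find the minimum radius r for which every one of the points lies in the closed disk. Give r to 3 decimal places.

The required radius is the distance from (5, 1) to the farthest point.
Squared distances: 98, 65, 49, 49, 200.
Maximum is 200, attained at (-9, 3).
r = √200 ≈ 14.142.

14.142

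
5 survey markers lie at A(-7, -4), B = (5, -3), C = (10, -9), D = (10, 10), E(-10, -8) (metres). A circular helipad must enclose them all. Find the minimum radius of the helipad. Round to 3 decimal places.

13.470

The minimum enclosing circle is determined by three boundary points: C, D, E.
Their circumcentre is (0.45, 0.5) with r² = 181.4525.
The farthest remaining point A is at distance² 75.7525 ≤ 181.4525.
r = √(181.4525) ≈ 13.470.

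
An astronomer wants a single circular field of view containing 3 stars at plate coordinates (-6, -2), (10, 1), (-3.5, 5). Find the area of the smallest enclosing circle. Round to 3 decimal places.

208.131

Call the three points A, B, C in the order given.
Side lengths²: AB² = 265, AC² = 55.25, BC² = 198.25.
Since AB² = 265 ≥ 198.25 + 55.25 = 253.5, the angle opposite AB is not acute, so the smallest enclosing circle has AB as diameter.
Centre = midpoint of AB = (2, -0.5), r² = 265/4 = 66.25.
Area = π·r² = π·66.25 ≈ 208.131.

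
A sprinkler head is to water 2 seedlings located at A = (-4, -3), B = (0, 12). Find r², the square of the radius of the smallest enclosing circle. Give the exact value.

60.25

The smallest circle enclosing two points has them as diameter endpoints.
Centre = midpoint = (-2, 4.5); r² = |AB|²/4 = 241/4 = 60.25.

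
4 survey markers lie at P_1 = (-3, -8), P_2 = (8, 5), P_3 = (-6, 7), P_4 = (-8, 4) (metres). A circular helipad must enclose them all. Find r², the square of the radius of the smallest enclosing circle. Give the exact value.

By Welzl's lemma the MEC is supported by two points (diametrically opposite) or three points (on a circumcircle).
The minimum enclosing circle is determined by three boundary points: P_1, P_2, P_3.
Their circumcentre is (7/34, 15/34) with r² = 47125/578.
The farthest remaining point P_4 is at distance² 46241/578 ≤ 47125/578.

47125/578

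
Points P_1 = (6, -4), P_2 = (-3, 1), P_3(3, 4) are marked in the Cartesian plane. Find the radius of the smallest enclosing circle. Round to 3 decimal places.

5.176

Side lengths²: P_1P_2² = 106, P_1P_3² = 73, P_2P_3² = 45.
Since P_1P_2² = 106 < 73 + 45 = 118, the triangle is acute, so the smallest enclosing circle is the circumcircle.
Circumcentre = (67/38, -39/38), r² = 19345/722.
r = √(19345/722) ≈ 5.176.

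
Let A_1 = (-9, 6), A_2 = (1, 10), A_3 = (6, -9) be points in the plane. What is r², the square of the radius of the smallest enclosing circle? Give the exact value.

5597/49

Side lengths²: A_1A_2² = 116, A_1A_3² = 450, A_2A_3² = 386.
Since A_1A_3² = 450 < 386 + 116 = 502, the triangle is acute, so the smallest enclosing circle is the circumcircle.
Circumcentre = (-4/7, -4/7), r² = 5597/49.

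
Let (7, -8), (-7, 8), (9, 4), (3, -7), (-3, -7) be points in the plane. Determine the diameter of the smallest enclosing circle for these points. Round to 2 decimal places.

The farthest pair is (7, -8)–(-7, 8) with squared distance 452. The circle on this segment as diameter has centre (0, 0) and r² = 452/4 = 113.
Check (9, 4): distance² to centre = 97 ≤ 113, so it lies inside.
All remaining points lie in this disk, and no smaller disk contains both endpoints, so this is the minimum enclosing circle.
Diameter = 2r = 2√113 ≈ 21.26.

21.26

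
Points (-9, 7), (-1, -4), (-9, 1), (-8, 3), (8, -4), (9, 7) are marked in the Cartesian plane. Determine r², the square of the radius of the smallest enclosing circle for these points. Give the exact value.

12505/121

By Welzl's lemma the MEC is supported by two points (diametrically opposite) or three points (on a circumcircle).
The minimum enclosing circle is determined by three boundary points: (-9, 7), (8, -4), (9, 7).
Their circumcentre is (0, 25/11) with r² = 12505/121.
The farthest remaining point (-9, 1) is at distance² 9997/121 ≤ 12505/121.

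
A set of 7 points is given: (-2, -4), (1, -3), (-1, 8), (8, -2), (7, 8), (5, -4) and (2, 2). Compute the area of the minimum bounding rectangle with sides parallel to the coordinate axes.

120

x ranges over [-2, 8], width 10.
y ranges over [-4, 8], height 12.
Area = 10 × 12 = 120.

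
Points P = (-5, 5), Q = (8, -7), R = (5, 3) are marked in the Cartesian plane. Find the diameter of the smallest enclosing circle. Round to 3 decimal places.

17.692

Side lengths²: PQ² = 313, PR² = 104, QR² = 109.
Since PQ² = 313 ≥ 109 + 104 = 213, the angle opposite PQ is not acute, so the smallest enclosing circle has PQ as diameter.
Centre = midpoint of PQ = (1.5, -1), r² = 313/4 = 78.25.
Diameter = 2r = 2√(78.25) ≈ 17.692.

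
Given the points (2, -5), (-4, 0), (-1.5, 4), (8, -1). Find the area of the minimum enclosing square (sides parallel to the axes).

144

The bounding box has width 12 and height 9.
An axis-aligned square enclosing the set must have side ≥ max(width, height).
So the minimum side is max(12, 9) = 12.
Area = 12² = 144.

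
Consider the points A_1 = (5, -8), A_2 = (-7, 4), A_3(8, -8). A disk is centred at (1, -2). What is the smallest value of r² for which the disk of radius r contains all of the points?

100

The required radius is the distance from (1, -2) to the farthest point.
Squared distances: 52, 100, 85.
Maximum is 100, attained at A_2.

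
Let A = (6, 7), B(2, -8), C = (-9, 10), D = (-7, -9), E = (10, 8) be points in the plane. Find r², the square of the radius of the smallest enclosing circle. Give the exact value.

133225/882

By Welzl's lemma the MEC is supported by two points (diametrically opposite) or three points (on a circumcircle).
The minimum enclosing circle is determined by three boundary points: C, D, E.
Their circumcentre is (-13/42, 55/42) with r² = 133225/882.
The farthest remaining point B is at distance² 81145/882 ≤ 133225/882.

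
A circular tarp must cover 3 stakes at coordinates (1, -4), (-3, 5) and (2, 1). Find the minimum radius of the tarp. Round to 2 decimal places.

4.92

Call the three points A, B, C in the order given.
Side lengths²: AB² = 97, AC² = 26, BC² = 41.
Since AB² = 97 ≥ 41 + 26 = 67, the angle opposite AB is not acute, so the smallest enclosing circle has AB as diameter.
Centre = midpoint of AB = (-1, 0.5), r² = 97/4 = 24.25.
r = √(24.25) ≈ 4.92.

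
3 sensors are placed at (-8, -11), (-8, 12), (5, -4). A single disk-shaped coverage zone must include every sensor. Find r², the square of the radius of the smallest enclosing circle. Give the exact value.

Call the three points A, B, C in the order given.
Side lengths²: AB² = 529, AC² = 218, BC² = 425.
Since AB² = 529 < 425 + 218 = 643, the triangle is acute, so the smallest enclosing circle is the circumcircle.
Circumcentre = (-151/26, 0.5), r² = 46325/338.

46325/338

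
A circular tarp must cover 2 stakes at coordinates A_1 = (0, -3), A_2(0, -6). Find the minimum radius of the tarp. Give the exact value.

1.5

The smallest circle enclosing two points has them as diameter endpoints.
Centre = midpoint = (0, -4.5); r² = |A_1A_2|²/4 = 9/4 = 2.25.
r = √(2.25) = 1.5.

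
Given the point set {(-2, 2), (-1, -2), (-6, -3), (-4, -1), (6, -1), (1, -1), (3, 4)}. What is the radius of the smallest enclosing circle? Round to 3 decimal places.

The minimum enclosing circle of a finite set is fixed by two of the points (as a diameter) or three (as a circumcircle).
The minimum enclosing circle is determined by three boundary points: (-6, -3), (6, -1), (3, 4).
Their circumcentre is (-4/33, -14/11) with r² = 40885/1089.
The farthest remaining point (-4, -1) is at distance² 16465/1089 ≤ 40885/1089.
r = √(40885/1089) ≈ 6.127.

6.127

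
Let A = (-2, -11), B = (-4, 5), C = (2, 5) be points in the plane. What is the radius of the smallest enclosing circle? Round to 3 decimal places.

Side lengths²: AB² = 260, AC² = 272, BC² = 36.
Since AC² = 272 < 260 + 36 = 296, the triangle is acute, so the smallest enclosing circle is the circumcircle.
Circumcentre = (-1, -2.75), r² = 69.0625.
r = √(69.0625) ≈ 8.310.

8.310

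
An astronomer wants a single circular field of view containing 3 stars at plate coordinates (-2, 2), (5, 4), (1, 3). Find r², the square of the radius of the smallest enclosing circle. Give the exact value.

Call the three points A, B, C in the order given.
Side lengths²: AB² = 53, AC² = 10, BC² = 17.
Since AB² = 53 ≥ 17 + 10 = 27, the angle opposite AB is not acute, so the smallest enclosing circle has AB as diameter.
Centre = midpoint of AB = (1.5, 3), r² = 53/4 = 13.25.

13.25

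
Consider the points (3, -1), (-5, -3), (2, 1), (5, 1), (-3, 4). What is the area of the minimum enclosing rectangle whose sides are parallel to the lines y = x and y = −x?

In coordinates u = x + y, v = x − y the rectangle is axis-aligned; the map (x,y)→(u,v) scales areas by 2.
u-values: 2, -8, 3, 6, 1; range = 6 − (-8) = 14.
v-values: 4, -2, 1, 4, -7; range = 4 − (-7) = 11.
Area = (14 × 11) / 2 = 77.

77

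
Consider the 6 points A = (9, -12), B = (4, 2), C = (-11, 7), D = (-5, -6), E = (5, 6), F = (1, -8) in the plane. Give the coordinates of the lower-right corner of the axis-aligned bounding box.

x-range [-11, 9], y-range [-12, 7].
The lower-right corner is (9, -12).

(9, -12)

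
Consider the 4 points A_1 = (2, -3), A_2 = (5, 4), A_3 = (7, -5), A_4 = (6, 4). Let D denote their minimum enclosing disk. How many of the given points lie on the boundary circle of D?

The minimum enclosing circle of a finite set is fixed by two of the points (as a diameter) or three (as a circumcircle).
The minimum enclosing circle is determined by three boundary points: A_1, A_2, A_3.
Their circumcentre is (483/82, -43/82) with r² = 71485/3362.
The farthest remaining point A_4 is at distance² 68861/3362 ≤ 71485/3362.
The points at distance exactly r from the centre are A_1, A_2, A_3 — 3 points.

3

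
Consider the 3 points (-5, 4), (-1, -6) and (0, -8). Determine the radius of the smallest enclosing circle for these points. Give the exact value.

Call the three points A, B, C in the order given.
Side lengths²: AB² = 116, AC² = 169, BC² = 5.
Since AC² = 169 ≥ 116 + 5 = 121, the angle opposite AC is not acute, so the smallest enclosing circle has AC as diameter.
Centre = midpoint of AC = (-2.5, -2), r² = 169/4 = 42.25.
r = √(42.25) = 6.5.

6.5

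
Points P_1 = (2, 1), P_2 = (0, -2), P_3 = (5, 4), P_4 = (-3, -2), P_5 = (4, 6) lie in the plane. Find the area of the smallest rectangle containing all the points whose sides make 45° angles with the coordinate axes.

In coordinates u = x + y, v = x − y the rectangle is axis-aligned; the map (x,y)→(u,v) scales areas by 2.
u-values: 3, -2, 9, -5, 10; range = 10 − (-5) = 15.
v-values: 1, 2, 1, -1, -2; range = 2 − (-2) = 4.
Area = (15 × 4) / 2 = 30.

30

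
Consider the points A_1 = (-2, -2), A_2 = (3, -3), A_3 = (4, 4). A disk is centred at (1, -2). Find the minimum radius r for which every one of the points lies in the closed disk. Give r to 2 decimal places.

The required radius is the distance from (1, -2) to the farthest point.
Squared distances: 9, 5, 45.
Maximum is 45, attained at A_3.
r = √45 ≈ 6.71.

6.71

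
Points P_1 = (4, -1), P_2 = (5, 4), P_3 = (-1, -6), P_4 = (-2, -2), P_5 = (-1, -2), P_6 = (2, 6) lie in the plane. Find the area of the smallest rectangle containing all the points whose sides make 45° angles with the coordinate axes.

72

In coordinates u = x + y, v = x − y the rectangle is axis-aligned; the map (x,y)→(u,v) scales areas by 2.
u-values: 3, 9, -7, -4, -3, 8; range = 9 − (-7) = 16.
v-values: 5, 1, 5, 0, 1, -4; range = 5 − (-4) = 9.
Area = (16 × 9) / 2 = 72.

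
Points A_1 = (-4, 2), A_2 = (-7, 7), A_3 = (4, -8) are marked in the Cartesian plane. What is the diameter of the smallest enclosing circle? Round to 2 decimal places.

Side lengths²: A_1A_2² = 34, A_1A_3² = 164, A_2A_3² = 346.
Since A_2A_3² = 346 ≥ 164 + 34 = 198, the angle opposite A_2A_3 is not acute, so the smallest enclosing circle has A_2A_3 as diameter.
Centre = midpoint of A_2A_3 = (-1.5, -0.5), r² = 346/4 = 86.5.
Diameter = 2r = 2√(86.5) ≈ 18.60.

18.60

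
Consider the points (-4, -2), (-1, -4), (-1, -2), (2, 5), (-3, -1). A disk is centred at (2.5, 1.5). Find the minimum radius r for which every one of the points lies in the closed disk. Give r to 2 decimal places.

7.38

The required radius is the distance from (2.5, 1.5) to the farthest point.
Squared distances: 54.5, 42.5, 24.5, 12.5, 36.5.
Maximum is 54.5, attained at (-4, -2).
r = √(54.5) ≈ 7.38.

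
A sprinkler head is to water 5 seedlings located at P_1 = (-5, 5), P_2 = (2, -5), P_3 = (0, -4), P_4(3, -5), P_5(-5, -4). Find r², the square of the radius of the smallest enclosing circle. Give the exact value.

The farthest pair is P_1–P_4 with squared distance 164. The circle on this segment as diameter has centre (-1, 0) and r² = 164/4 = 41.
Check P_2: distance² to centre = 34 ≤ 41, so it lies inside.
All remaining points lie in this disk, and no smaller disk contains both endpoints, so this is the minimum enclosing circle.

41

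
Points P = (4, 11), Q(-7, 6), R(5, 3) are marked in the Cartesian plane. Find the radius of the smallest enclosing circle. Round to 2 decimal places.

Side lengths²: PQ² = 146, PR² = 65, QR² = 153.
Since QR² = 153 < 146 + 65 = 211, the triangle is acute, so the smallest enclosing circle is the circumcircle.
Circumcentre = (-33/62, 395/62), r² = 80665/1922.
r = √(80665/1922) ≈ 6.48.

6.48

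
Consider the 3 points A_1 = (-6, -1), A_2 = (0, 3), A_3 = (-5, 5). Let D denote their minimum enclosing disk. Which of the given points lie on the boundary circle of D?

Side lengths²: A_1A_2² = 52, A_1A_3² = 37, A_2A_3² = 29.
Since A_1A_2² = 52 < 37 + 29 = 66, the triangle is acute, so the smallest enclosing circle is the circumcircle.
Circumcentre = (-3.4375, 1.65625), r² = 13.6220703125.
The points at distance exactly r from the centre are A_1, A_2, A_3 — 3 points.

A_1, A_2, A_3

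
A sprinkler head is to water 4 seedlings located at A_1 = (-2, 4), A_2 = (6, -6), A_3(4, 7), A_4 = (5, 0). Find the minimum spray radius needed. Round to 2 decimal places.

The minimum enclosing circle is determined by three boundary points: A_1, A_2, A_3.
Their circumcentre is (101/28, 2/7) with r² = 35465/784.
The farthest remaining point A_4 is at distance² 1585/784 ≤ 35465/784.
r = √(35465/784) ≈ 6.73.

6.73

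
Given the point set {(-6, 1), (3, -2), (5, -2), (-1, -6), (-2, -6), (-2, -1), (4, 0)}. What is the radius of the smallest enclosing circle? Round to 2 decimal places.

A smallest enclosing disk is always determined by at most three of the input points on its boundary.
The farthest pair is (-6, 1)–(5, -2) with squared distance 130. The circle on this segment as diameter has centre (-0.5, -0.5) and r² = 130/4 = 32.5.
Check (3, -2): distance² to centre = 14.5 ≤ 32.5, so it lies inside.
All remaining points lie in this disk, and no smaller disk contains both endpoints, so this is the minimum enclosing circle.
r = √(32.5) ≈ 5.70.

5.70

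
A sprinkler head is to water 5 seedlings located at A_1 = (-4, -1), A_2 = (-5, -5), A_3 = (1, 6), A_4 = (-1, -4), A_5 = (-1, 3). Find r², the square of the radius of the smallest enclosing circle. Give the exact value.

39.25

The farthest pair is A_2–A_3 with squared distance 157. The circle on this segment as diameter has centre (-2, 0.5) and r² = 157/4 = 39.25.
Check A_1: distance² to centre = 6.25 ≤ 39.25, so it lies inside.
All remaining points lie in this disk, and no smaller disk contains both endpoints, so this is the minimum enclosing circle.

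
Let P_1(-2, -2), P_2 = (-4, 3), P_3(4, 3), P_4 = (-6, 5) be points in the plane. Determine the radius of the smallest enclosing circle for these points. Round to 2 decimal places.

5.18

The minimum enclosing circle of a finite set is fixed by two of the points (as a diameter) or three (as a circumcircle).
The minimum enclosing circle is determined by three boundary points: P_1, P_3, P_4.
Their circumcentre is (-73/62, 193/62) with r² = 51545/1922.
The farthest remaining point P_2 is at distance² 15337/1922 ≤ 51545/1922.
r = √(51545/1922) ≈ 5.18.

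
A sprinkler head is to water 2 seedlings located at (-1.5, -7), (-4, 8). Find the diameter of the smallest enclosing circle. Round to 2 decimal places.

The smallest circle enclosing two points has them as diameter endpoints.
Centre = midpoint = (-2.75, 0.5); r² = |(-1.5, -7)−(-4, 8)|²/4 = 231.25/4 = 57.8125.
Diameter = 2r = 2√(57.8125) ≈ 15.21.

15.21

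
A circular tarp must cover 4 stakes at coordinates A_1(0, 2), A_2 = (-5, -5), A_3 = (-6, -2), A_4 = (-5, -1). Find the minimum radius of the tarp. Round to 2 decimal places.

By Welzl's lemma the MEC is supported by two points (diametrically opposite) or three points (on a circumcircle).
The farthest pair is A_1–A_2 with squared distance 74. The circle on this segment as diameter has centre (-2.5, -1.5) and r² = 74/4 = 18.5.
Check A_3: distance² to centre = 12.5 ≤ 18.5, so it lies inside.
All remaining points lie in this disk, and no smaller disk contains both endpoints, so this is the minimum enclosing circle.
r = √(18.5) ≈ 4.30.

4.30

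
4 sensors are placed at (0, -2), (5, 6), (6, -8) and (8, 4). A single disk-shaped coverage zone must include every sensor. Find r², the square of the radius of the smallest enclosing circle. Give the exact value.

49.25

A smallest enclosing disk is always determined by at most three of the input points on its boundary.
The farthest pair is (5, 6)–(6, -8) with squared distance 197. The circle on this segment as diameter has centre (5.5, -1) and r² = 197/4 = 49.25.
Check (0, -2): distance² to centre = 31.25 ≤ 49.25, so it lies inside.
All remaining points lie in this disk, and no smaller disk contains both endpoints, so this is the minimum enclosing circle.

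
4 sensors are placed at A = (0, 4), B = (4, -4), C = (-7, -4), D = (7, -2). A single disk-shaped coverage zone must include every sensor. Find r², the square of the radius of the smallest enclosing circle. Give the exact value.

The minimum enclosing circle of a finite set is fixed by two of the points (as a diameter) or three (as a circumcircle).
The farthest pair is C–D with squared distance 200. The circle on this segment as diameter has centre (0, -3) and r² = 200/4 = 50.
Check A: distance² to centre = 49 ≤ 50, so it lies inside.
All remaining points lie in this disk, and no smaller disk contains both endpoints, so this is the minimum enclosing circle.

50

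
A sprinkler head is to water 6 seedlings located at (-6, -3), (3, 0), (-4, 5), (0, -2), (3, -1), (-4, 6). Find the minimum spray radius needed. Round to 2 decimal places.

A smallest enclosing disk is always determined by at most three of the input points on its boundary.
The minimum enclosing circle is determined by three boundary points: (-6, -3), (3, -1), (-4, 6).
Their circumcentre is (-47/22, 19/22) with r² = 7225/242.
The farthest remaining point (3, 0) is at distance² 6565/242 ≤ 7225/242.
r = √(7225/242) ≈ 5.46.

5.46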